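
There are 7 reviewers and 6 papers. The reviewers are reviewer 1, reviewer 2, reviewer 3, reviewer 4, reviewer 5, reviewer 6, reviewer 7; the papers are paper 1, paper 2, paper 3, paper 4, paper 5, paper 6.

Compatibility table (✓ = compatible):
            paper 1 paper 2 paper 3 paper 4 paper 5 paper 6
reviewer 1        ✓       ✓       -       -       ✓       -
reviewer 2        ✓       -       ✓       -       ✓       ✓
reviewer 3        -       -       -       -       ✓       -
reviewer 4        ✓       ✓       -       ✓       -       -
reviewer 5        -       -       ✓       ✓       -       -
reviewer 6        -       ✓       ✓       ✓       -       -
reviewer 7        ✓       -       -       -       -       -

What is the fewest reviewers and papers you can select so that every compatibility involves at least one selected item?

{reviewer 2, paper 1, paper 2, paper 3, paper 4, paper 5} is a vertex cover of size 6: every edge has an endpoint in this set.
No smaller cover exists because reviewer 1–paper 2, reviewer 2–paper 6, reviewer 3–paper 5, reviewer 4–paper 1, reviewer 5–paper 3, reviewer 6–paper 4 is a matching of size 6, and a cover must include an endpoint of each of these disjoint edges (König's theorem).

6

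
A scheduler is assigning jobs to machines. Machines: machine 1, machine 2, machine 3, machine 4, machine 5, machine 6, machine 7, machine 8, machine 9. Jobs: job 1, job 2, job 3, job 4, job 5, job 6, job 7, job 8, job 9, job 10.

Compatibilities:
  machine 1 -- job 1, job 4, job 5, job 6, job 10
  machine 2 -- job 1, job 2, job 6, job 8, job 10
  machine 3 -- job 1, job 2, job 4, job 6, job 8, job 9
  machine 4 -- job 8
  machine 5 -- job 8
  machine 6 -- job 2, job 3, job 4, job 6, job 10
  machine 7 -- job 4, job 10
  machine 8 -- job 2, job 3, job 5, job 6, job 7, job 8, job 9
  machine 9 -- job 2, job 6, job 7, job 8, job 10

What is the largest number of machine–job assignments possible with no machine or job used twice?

For example, pair machine 1→job 5, machine 2→job 10, machine 3→job 1, machine 4→job 8, machine 6→job 3, machine 7→job 4, machine 8→job 9, machine 9→job 7.
The set {machine 4, machine 5} has only 1 neighbour ({job 8}), so by Hall's theorem at most 8 of the 9 machines can be matched.

8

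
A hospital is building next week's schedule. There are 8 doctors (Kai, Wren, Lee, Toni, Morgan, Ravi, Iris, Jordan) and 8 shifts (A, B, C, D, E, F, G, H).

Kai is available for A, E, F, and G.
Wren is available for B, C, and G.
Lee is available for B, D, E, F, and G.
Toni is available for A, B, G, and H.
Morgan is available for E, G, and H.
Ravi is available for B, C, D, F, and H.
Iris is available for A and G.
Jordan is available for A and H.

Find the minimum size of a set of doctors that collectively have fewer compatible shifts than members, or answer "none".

A matching saturating every doctor exists, for instance Kai→F, Wren→C, Lee→G, Toni→B, Morgan→E, Ravi→D, Iris→A, Jordan→H.
By Hall's marriage theorem, this means |N(S)| ≥ |S| for every subset S, so no violating subset exists.

none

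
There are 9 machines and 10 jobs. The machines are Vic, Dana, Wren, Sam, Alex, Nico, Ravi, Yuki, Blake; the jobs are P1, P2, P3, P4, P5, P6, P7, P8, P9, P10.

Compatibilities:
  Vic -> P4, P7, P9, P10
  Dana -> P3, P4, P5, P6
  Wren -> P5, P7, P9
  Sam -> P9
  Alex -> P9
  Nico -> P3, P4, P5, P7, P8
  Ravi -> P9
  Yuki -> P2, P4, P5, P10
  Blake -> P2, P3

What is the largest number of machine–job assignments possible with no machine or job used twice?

7

A valid assignment of size 7: Vic–P4, Dana–P6, Wren–P5, Sam–P9, Nico–P7, Yuki–P10, Blake–P3.
The set {Sam, Alex, Ravi} has only 1 neighbour ({P9}), so by Hall's theorem at most 7 of the 9 machines can be matched.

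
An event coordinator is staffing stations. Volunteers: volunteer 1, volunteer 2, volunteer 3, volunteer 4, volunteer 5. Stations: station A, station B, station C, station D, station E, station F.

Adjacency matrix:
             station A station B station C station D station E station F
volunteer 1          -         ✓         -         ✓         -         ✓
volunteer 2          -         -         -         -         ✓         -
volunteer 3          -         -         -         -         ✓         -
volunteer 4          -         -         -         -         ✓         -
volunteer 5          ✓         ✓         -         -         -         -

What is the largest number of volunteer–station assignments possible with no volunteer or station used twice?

One maximum matching: volunteer 1-station B, volunteer 2-station E, volunteer 5-station A.
The set {volunteer 2, volunteer 3, volunteer 4} has only 1 neighbour ({station E}), so by Hall's theorem at most 3 of the 5 volunteers can be matched.

3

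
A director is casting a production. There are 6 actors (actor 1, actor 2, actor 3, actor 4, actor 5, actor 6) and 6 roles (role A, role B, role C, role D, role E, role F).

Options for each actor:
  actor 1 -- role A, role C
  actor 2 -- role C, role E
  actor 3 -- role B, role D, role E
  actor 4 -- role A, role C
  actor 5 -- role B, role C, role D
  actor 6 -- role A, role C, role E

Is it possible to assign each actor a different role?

No

The set {actor 1, actor 2, actor 4, actor 6} has only 3 neighbours ({role A, role C, role E}), so by Hall's theorem at most 5 of the 6 actors can be matched.
Hence no matching covers every actor.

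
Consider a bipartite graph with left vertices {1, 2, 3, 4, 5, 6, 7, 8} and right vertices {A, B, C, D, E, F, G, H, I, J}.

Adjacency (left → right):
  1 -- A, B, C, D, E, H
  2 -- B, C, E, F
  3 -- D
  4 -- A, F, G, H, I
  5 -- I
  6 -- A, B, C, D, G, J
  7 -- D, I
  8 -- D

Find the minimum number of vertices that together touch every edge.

A maximum matching has 6 edges (e.g. 1–A, 2–B, 3–D, 4–G, 5–I, 6–J).
By König's theorem the minimum vertex cover has the same size. One such cover is {1, 2, 4, 6, D, I}.

6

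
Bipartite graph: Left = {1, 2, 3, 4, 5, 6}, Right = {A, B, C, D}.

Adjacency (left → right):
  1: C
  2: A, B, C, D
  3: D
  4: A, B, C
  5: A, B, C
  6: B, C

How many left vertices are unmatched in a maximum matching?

2

For example, pair 1-C, 2-A, 3-D, 4-B.
The set {1, 2, 3, 4, 5, 6} has only 4 neighbours ({A, B, C, D}), so by Hall's theorem at most 4 of the 6 left vertices can be matched.
That matches 4 of the 6, leaving 2 unmatched; no matching can do better.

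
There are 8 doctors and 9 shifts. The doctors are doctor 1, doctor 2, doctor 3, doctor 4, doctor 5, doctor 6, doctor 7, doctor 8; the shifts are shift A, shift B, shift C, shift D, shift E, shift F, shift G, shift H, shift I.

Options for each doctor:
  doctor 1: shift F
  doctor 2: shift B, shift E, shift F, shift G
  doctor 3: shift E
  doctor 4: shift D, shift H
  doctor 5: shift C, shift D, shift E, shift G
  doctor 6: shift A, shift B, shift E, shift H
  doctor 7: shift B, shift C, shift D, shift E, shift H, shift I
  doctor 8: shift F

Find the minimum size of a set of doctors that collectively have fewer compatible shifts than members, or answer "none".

2

Take S = {doctor 1, doctor 8}. Its neighbourhood is {shift F}, so |N(S)| = 1 < |S| = 2.
No single vertex violates Hall's condition since each has at least one neighbour, so 2 is the minimum.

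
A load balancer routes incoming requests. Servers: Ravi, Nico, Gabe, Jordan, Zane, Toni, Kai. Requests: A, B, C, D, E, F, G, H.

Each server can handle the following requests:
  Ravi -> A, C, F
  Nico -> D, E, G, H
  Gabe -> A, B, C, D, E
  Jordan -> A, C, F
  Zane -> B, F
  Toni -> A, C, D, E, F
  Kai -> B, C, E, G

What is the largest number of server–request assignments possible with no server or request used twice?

7

For example, pair Ravi→A, Nico→H, Gabe→D, Jordan→C, Zane→F, Toni→E, Kai→B.
This saturates every server, so 7 is the maximum.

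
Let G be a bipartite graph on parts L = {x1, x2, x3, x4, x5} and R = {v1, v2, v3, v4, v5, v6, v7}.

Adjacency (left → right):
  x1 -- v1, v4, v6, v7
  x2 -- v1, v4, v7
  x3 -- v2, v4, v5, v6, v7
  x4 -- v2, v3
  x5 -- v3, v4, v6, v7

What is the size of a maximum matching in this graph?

5

For example, pair x1→v7, x2→v1, x3→v2, x4→v3, x5→v6.
This saturates every left vertex, so 5 is the maximum.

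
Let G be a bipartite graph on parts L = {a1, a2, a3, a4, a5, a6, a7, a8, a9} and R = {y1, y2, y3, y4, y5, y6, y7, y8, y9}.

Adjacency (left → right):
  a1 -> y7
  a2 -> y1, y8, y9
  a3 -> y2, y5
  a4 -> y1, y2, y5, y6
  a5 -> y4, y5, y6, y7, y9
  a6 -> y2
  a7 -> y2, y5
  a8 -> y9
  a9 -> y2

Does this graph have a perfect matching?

No

The set {a3, a6, a7, a9} has only 2 neighbours ({y2, y5}), so by Hall's theorem at most 7 of the 9 left vertices can be matched.
Hence no matching covers every left vertex.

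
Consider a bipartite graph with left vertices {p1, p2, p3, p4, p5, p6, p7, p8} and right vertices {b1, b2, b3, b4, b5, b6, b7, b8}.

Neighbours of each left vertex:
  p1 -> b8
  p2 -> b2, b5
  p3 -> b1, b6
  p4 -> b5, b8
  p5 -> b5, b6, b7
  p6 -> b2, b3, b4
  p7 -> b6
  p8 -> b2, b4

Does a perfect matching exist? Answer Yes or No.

Yes

One maximum matching: p1→b8, p2→b2, p3→b1, p4→b5, p5→b7, p6→b3, p7→b6, p8→b4.
All 8 left vertices are covered.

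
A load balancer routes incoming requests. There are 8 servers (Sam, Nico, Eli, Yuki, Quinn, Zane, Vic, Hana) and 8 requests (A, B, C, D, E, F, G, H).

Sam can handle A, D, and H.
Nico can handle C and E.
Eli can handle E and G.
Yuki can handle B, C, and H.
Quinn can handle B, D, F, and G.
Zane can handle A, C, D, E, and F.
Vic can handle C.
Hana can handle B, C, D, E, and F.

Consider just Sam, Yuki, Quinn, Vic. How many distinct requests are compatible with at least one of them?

The union of neighbours of {Sam, Yuki, Quinn, Vic} is {A, B, C, D, F, G, H}, which has 7 elements.
Since |N(S)| = 7 ≥ |S| = 4, Hall's condition holds for this subset.

7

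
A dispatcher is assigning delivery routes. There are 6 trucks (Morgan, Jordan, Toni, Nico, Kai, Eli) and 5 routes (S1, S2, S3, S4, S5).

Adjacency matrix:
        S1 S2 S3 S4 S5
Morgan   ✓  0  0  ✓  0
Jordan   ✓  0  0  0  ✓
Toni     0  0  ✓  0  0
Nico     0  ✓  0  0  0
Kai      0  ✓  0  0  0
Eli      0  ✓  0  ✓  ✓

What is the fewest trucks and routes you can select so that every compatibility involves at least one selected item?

5

The 5 edges Morgan–S1, Jordan–S5, Toni–S3, Nico–S2, Eli–S4 form a matching, so any vertex cover needs at least 5 vertices (one per matched edge).
Conversely {Morgan, Jordan, Toni, Eli, S2} meets every edge and has exactly 5 vertices, so 5 is optimal.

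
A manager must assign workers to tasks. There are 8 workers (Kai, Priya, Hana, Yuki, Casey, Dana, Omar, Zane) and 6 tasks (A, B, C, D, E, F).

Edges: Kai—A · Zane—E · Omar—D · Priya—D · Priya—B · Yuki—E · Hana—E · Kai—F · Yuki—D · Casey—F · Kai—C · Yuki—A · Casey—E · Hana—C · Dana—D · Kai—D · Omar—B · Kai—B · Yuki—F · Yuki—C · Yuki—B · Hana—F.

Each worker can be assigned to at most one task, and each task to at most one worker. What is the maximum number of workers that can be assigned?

6

One maximum matching: Kai–A, Priya–B, Hana–C, Yuki–E, Casey–F, Dana–D.
The set {Kai, Priya, Hana, Yuki, Casey, Dana, Omar, Zane} has only 6 neighbours ({A, B, C, D, E, F}), so by Hall's theorem at most 6 of the 8 workers can be matched.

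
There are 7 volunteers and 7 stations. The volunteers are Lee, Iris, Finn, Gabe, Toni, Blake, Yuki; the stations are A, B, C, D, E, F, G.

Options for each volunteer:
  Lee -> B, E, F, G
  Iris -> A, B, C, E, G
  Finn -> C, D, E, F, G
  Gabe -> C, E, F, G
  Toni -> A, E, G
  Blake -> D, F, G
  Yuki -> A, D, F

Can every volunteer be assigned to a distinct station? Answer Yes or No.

Yes

One maximum matching: Lee–B, Iris–A, Finn–G, Gabe–C, Toni–E, Blake–D, Yuki–F.
Every volunteer is matched, so this is a perfect matching.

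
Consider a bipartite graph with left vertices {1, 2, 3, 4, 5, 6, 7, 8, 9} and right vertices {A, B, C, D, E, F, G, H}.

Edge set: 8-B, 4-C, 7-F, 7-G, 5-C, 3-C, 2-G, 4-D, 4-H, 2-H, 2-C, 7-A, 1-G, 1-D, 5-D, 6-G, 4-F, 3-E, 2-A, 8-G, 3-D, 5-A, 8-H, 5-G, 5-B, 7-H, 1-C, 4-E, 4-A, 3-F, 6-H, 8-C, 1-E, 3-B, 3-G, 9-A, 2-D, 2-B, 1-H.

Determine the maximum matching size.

One maximum matching: 1→C, 2→G, 3→D, 4→E, 5→A, 6→H, 7→F, 8→B.
The set {1, 2, 3, 4, 5, 6, 7, 8, 9} has only 8 neighbours ({A, B, C, D, E, F, G, H}), so by Hall's theorem at most 8 of the 9 left vertices can be matched.

8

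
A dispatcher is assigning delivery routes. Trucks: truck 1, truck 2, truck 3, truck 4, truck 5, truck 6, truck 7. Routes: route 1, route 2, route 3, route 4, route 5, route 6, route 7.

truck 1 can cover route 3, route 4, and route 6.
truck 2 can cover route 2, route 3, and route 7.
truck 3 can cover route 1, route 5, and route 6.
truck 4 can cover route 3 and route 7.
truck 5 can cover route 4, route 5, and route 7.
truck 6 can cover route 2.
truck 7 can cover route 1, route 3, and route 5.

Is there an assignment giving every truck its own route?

A valid assignment of size 7: truck 1-route 4, truck 2-route 7, truck 3-route 6, truck 4-route 3, truck 5-route 5, truck 6-route 2, truck 7-route 1.
All 7 trucks are covered.

Yes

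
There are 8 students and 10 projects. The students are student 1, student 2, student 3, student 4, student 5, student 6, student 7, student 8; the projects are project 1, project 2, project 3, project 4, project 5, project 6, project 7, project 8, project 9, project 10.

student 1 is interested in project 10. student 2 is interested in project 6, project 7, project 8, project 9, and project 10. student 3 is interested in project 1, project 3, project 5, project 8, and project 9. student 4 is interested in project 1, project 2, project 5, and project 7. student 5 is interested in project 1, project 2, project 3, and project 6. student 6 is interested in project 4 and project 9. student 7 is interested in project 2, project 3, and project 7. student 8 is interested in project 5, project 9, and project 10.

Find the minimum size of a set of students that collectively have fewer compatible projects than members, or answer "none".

none

A matching saturating every student exists, for instance student 1→project 10, student 2→project 7, student 3→project 8, student 4→project 1, student 5→project 3, student 6→project 4, student 7→project 2, student 8→project 9.
By Hall's marriage theorem, this means |N(S)| ≥ |S| for every subset S, so no violating subset exists.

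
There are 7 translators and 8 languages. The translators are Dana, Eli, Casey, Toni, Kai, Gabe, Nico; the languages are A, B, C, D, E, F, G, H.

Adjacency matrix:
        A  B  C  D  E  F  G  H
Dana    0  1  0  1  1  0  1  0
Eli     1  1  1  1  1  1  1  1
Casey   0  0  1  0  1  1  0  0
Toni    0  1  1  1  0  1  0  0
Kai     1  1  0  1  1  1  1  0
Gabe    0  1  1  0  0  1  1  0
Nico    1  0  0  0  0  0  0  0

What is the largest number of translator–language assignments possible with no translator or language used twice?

One maximum matching: Dana-B, Eli-G, Casey-C, Toni-D, Kai-E, Gabe-F, Nico-A.
This saturates every translator, so 7 is the maximum.

7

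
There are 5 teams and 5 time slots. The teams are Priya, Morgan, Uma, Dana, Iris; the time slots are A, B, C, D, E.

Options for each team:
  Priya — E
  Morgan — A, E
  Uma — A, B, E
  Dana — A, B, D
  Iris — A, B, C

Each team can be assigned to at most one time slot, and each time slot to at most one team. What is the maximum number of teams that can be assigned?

5

For example, pair Priya-E, Morgan-A, Uma-B, Dana-D, Iris-C.
This saturates every team, so 5 is the maximum.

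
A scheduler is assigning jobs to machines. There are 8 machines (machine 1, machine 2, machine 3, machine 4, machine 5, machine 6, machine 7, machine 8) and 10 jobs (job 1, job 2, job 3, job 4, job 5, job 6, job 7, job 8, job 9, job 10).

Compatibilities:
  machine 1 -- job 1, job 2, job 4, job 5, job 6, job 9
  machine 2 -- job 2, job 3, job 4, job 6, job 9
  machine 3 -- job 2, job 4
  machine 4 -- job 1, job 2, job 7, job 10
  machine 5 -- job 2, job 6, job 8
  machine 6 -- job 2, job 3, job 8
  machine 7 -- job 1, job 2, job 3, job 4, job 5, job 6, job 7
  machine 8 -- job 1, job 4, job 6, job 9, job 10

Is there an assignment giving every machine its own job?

Yes

For example, pair machine 1→job 5, machine 2→job 4, machine 3→job 2, machine 4→job 1, machine 5→job 6, machine 6→job 3, machine 7→job 7, machine 8→job 9.
All 8 machines are covered.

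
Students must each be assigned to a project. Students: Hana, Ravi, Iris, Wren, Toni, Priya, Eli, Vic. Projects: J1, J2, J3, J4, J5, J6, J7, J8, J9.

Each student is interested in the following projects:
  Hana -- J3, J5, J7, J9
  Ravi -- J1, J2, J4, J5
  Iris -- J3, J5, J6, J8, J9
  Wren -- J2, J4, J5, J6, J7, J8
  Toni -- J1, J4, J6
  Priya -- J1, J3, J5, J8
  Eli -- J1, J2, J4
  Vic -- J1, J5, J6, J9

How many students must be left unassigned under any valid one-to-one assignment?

0

One maximum matching: Hana-J7, Ravi-J5, Iris-J6, Wren-J2, Toni-J1, Priya-J3, Eli-J4, Vic-J9.
All 8 students are matched, so no larger matching exists.
That matches 8 of the 8, leaving 0 unmatched; no matching can do better.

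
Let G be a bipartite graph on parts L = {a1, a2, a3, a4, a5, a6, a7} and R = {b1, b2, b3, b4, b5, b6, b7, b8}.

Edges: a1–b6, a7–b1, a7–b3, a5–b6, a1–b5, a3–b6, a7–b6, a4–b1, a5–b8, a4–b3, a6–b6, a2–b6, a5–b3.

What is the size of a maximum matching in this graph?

5

For example, pair a1-b5, a2-b6, a4-b1, a5-b8, a7-b3.
The set {a2, a3, a6} has only 1 neighbour ({b6}), so by Hall's theorem at most 5 of the 7 left vertices can be matched.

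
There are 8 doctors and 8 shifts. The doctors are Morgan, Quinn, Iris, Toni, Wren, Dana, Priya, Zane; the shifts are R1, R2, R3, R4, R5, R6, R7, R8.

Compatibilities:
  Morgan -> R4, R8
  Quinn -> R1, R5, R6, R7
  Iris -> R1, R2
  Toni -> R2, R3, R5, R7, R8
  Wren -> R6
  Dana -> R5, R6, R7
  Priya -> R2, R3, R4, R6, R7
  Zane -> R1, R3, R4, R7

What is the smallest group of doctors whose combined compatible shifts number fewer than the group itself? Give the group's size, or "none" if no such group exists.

A matching saturating every doctor exists, for instance Morgan→R8, Quinn→R1, Iris→R2, Toni→R3, Wren→R6, Dana→R5, Priya→R4, Zane→R7.
By Hall's marriage theorem, this means |N(S)| ≥ |S| for every subset S, so no violating subset exists.

none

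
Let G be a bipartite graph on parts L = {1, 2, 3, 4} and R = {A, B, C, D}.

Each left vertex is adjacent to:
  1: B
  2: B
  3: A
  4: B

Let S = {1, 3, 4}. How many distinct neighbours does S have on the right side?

The union of neighbours of {1, 3, 4} is {A, B}, which has 2 elements.
Since |N(S)| = 2 < |S| = 3, Hall's condition fails for this subset.

2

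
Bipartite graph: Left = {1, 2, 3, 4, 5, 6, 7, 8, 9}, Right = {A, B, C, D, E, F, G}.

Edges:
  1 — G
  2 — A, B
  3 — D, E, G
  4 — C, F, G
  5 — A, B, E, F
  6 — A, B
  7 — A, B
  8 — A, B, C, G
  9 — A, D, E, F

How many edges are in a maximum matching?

One maximum matching: 1–G, 2–A, 3–D, 4–F, 5–E, 6–B, 8–C.
The set {1, 2, 3, 4, 5, 6, 7, 8, 9} has only 7 neighbours ({A, B, C, D, E, F, G}), so by Hall's theorem at most 7 of the 9 left vertices can be matched.

7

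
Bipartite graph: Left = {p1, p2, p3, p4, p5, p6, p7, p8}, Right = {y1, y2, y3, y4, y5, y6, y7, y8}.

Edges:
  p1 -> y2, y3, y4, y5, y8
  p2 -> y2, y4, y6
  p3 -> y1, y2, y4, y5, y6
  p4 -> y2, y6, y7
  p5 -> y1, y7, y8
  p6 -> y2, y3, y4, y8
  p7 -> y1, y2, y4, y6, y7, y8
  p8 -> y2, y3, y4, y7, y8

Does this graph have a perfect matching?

Yes

One maximum matching: p1→y5, p2→y4, p3→y1, p4→y2, p5→y8, p6→y3, p7→y6, p8→y7.
Every left vertex is matched, so this is a perfect matching.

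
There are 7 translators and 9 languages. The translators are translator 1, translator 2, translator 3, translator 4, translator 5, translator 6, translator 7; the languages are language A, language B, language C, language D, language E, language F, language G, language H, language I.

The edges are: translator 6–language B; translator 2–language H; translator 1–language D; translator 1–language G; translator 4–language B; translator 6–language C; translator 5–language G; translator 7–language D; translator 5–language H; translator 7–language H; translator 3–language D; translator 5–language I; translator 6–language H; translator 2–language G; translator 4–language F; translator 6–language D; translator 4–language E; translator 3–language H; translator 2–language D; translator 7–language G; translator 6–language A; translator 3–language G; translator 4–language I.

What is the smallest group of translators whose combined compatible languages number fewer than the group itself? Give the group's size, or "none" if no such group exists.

4

Take S = {translator 1, translator 2, translator 3, translator 7}. Its neighbourhood is {language D, language G, language H}, so |N(S)| = 3 < |S| = 4.
Every subset of size less than 4 has at least as many neighbours as members, so 4 is the minimum.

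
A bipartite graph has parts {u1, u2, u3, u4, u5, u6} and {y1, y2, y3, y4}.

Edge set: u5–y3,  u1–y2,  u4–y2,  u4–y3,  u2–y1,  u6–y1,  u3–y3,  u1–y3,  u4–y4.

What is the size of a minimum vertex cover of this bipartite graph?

The 4 edges u1–y2, u2–y1, u3–y3, u4–y4 form a matching, so any vertex cover needs at least 4 vertices (one per matched edge).
Conversely {u1, u4, y1, y3} meets every edge and has exactly 4 vertices, so 4 is optimal.

4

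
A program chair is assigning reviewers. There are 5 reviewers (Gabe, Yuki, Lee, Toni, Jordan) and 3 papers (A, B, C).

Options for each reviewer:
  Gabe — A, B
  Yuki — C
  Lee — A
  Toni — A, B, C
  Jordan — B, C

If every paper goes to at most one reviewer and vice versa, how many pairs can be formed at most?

3

One maximum matching: Gabe-B, Yuki-C, Lee-A.
The set {Gabe, Yuki, Lee, Toni, Jordan} has only 3 neighbours ({A, B, C}), so by Hall's theorem at most 3 of the 5 reviewers can be matched.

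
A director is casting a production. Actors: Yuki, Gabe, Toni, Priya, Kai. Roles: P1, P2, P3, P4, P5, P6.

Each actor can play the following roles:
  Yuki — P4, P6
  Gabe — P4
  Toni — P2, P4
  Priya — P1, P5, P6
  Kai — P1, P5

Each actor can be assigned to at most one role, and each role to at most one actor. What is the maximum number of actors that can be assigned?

For example, pair Yuki→P6, Gabe→P4, Toni→P2, Priya→P5, Kai→P1.
This saturates every actor, so 5 is the maximum.

5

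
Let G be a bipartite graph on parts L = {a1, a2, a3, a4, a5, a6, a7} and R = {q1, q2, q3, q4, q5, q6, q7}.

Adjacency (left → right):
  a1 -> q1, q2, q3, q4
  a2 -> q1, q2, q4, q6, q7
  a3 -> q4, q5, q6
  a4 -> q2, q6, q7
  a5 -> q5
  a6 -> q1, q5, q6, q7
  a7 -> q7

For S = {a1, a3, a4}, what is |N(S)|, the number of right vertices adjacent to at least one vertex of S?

The union of neighbours of {a1, a3, a4} is {q1, q2, q3, q4, q5, q6, q7}, which has 7 elements.
Since |N(S)| = 7 ≥ |S| = 3, Hall's condition holds for this subset.

7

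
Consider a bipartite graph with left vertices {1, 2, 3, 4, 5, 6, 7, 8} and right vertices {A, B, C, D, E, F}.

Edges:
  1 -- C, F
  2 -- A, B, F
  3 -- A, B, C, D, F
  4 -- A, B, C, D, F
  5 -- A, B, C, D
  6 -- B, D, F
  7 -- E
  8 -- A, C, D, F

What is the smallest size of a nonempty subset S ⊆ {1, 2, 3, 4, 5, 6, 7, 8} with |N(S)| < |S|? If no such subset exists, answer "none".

6

Take S = {1, 2, 3, 4, 5, 6}. Its neighbourhood is {A, B, C, D, F}, so |N(S)| = 5 < |S| = 6.
Every subset of size less than 6 has at least as many neighbours as members, so 6 is the minimum.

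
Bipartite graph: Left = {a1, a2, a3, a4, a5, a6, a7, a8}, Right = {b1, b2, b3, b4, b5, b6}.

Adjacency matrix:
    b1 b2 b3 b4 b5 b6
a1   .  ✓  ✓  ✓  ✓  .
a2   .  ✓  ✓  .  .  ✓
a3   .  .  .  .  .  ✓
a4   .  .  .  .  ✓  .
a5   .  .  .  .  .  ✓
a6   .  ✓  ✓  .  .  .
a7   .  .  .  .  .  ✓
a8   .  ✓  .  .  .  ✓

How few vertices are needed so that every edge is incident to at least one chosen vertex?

A maximum matching has 5 edges (e.g. a1–b4, a2–b2, a3–b6, a4–b5, a6–b3).
By König's theorem the minimum vertex cover has the same size. One such cover is {a1, a4, b2, b3, b6}.

5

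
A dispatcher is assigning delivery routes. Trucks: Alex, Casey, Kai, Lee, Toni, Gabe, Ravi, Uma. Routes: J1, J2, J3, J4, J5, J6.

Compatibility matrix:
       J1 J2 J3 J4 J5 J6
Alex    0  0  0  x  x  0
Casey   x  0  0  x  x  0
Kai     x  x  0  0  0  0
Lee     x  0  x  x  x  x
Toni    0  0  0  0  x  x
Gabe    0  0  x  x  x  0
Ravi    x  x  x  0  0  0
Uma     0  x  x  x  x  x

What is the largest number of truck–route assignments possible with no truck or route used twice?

A valid assignment of size 6: Alex-J4, Casey-J5, Kai-J2, Lee-J1, Toni-J6, Gabe-J3.
The set {Alex, Casey, Kai, Lee, Toni, Gabe, Ravi, Uma} has only 6 neighbours ({J1, J2, J3, J4, J5, J6}), so by Hall's theorem at most 6 of the 8 trucks can be matched.

6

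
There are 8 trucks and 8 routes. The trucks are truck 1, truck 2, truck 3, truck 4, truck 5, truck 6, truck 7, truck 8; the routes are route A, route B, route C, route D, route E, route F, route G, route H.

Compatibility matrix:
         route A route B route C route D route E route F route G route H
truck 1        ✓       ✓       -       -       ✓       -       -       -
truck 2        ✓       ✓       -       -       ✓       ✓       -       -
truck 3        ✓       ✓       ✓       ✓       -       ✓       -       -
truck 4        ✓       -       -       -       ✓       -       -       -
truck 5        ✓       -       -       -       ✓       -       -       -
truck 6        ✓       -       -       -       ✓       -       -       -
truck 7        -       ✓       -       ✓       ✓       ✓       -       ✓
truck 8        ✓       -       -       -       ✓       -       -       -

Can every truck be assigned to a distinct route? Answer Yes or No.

The set {truck 4, truck 5, truck 6, truck 8} has only 2 neighbours ({route A, route E}), so by Hall's theorem at most 6 of the 8 trucks can be matched.
Hence no matching covers every truck.

No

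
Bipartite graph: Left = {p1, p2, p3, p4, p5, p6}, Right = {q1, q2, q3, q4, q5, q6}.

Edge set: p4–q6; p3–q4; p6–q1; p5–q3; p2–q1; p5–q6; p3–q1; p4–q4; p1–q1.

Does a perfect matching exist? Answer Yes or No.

The set {p1, p2, p6} has only 1 neighbour ({q1}), so by Hall's theorem at most 4 of the 6 left vertices can be matched.
Hence no matching covers every left vertex.

No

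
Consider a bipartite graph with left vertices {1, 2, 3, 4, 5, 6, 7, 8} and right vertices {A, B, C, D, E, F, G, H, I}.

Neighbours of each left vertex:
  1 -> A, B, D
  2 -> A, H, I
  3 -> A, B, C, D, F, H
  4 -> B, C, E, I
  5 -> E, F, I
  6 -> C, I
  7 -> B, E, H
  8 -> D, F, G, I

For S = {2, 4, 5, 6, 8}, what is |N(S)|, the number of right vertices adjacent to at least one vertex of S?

9

The union of neighbours of {2, 4, 5, 6, 8} is {A, B, C, D, E, F, G, H, I}, which has 9 elements.
Since |N(S)| = 9 ≥ |S| = 5, Hall's condition holds for this subset.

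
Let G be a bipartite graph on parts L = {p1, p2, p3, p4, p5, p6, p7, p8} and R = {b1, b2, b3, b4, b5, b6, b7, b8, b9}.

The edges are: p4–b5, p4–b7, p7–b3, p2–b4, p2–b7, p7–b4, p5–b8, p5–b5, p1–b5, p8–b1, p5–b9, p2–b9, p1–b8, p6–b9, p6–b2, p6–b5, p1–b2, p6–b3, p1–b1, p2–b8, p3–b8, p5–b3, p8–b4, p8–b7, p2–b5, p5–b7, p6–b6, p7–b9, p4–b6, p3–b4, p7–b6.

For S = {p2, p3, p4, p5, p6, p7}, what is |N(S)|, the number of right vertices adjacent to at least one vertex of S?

The union of neighbours of {p2, p3, p4, p5, p6, p7} is {b2, b3, b4, b5, b6, b7, b8, b9}, which has 8 elements.
Since |N(S)| = 8 ≥ |S| = 6, Hall's condition holds for this subset.

8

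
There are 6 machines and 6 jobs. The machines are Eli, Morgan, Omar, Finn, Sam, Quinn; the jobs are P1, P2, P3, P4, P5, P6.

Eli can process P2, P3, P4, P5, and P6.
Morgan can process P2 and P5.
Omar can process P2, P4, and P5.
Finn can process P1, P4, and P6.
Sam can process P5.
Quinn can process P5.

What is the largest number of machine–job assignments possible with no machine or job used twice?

A valid assignment of size 5: Eli–P3, Morgan–P2, Omar–P4, Finn–P1, Sam–P5.
The set {Sam, Quinn} has only 1 neighbour ({P5}), so by Hall's theorem at most 5 of the 6 machines can be matched.

5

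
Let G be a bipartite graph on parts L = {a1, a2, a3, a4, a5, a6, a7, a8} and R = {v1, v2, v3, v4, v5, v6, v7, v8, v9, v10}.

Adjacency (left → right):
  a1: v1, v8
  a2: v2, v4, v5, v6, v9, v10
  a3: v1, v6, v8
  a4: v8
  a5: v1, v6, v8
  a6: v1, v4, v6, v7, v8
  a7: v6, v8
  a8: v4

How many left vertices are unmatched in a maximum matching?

For example, pair a1-v1, a2-v10, a3-v6, a4-v8, a6-v7, a8-v4.
The set {a1, a3, a4, a5, a7} has only 3 neighbours ({v1, v6, v8}), so by Hall's theorem at most 6 of the 8 left vertices can be matched.
That matches 6 of the 8, leaving 2 unmatched; no matching can do better.

2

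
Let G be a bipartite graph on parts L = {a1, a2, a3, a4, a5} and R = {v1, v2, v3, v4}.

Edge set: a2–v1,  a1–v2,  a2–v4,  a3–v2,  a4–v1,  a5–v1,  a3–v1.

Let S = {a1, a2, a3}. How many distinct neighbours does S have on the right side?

The union of neighbours of {a1, a2, a3} is {v1, v2, v4}, which has 3 elements.
Since |N(S)| = 3 ≥ |S| = 3, Hall's condition holds for this subset.

3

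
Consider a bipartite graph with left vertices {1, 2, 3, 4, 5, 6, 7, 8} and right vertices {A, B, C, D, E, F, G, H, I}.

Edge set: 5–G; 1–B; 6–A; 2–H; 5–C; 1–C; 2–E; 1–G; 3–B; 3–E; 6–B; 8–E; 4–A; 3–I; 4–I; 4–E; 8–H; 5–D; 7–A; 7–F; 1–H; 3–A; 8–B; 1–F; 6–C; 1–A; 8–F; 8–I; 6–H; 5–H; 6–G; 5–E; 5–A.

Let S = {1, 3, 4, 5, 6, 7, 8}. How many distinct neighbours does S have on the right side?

The union of neighbours of {1, 3, 4, 5, 6, 7, 8} is {A, B, C, D, E, F, G, H, I}, which has 9 elements.
Since |N(S)| = 9 ≥ |S| = 7, Hall's condition holds for this subset.

9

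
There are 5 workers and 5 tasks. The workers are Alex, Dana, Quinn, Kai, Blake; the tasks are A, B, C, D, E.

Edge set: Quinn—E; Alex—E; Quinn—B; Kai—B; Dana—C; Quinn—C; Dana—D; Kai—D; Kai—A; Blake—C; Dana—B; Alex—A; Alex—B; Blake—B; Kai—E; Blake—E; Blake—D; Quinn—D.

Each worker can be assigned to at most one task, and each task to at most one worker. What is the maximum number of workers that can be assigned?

One maximum matching: Alex–A, Dana–D, Quinn–C, Kai–E, Blake–B.
This saturates every worker, so 5 is the maximum.

5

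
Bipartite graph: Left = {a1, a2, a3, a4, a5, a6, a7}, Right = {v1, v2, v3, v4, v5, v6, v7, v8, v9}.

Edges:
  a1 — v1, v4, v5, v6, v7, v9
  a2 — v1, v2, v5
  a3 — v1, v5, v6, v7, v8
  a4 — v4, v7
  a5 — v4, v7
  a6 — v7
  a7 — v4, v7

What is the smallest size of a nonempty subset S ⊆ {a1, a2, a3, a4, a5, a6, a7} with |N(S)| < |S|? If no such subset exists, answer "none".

3

Take S = {a4, a5, a6}. Its neighbourhood is {v4, v7}, so |N(S)| = 2 < |S| = 3.
Every subset of size less than 3 has at least as many neighbours as members, so 3 is the minimum.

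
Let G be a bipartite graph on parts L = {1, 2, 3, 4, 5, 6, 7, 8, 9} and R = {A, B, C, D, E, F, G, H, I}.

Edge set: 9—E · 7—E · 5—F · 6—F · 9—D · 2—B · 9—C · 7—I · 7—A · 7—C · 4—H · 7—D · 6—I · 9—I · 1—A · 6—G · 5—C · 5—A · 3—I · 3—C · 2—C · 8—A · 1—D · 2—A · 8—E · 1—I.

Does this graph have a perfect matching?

One maximum matching: 1–I, 2–B, 3–C, 4–H, 5–F, 6–G, 7–D, 8–A, 9–E.
Every left vertex is matched, so this is a perfect matching.

Yes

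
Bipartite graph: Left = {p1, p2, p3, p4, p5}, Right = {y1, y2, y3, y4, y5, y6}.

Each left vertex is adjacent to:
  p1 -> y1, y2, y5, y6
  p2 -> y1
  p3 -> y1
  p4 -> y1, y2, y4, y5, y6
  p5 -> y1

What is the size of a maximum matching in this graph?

For example, pair p1-y2, p2-y1, p4-y6.
The set {p2, p3, p5} has only 1 neighbour ({y1}), so by Hall's theorem at most 3 of the 5 left vertices can be matched.

3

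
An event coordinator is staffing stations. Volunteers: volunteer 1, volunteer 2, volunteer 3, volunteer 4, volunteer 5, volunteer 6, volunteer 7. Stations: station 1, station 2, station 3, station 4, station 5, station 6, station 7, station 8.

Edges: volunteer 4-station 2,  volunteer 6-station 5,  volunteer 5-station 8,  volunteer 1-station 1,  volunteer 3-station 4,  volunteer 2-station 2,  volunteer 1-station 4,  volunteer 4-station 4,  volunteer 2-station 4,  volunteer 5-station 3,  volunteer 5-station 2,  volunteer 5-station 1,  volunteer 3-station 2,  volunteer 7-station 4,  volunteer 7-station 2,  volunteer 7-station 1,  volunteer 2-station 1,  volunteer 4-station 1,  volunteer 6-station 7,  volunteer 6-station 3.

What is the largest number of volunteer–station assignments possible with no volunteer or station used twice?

A valid assignment of size 5: volunteer 1→station 4, volunteer 2→station 1, volunteer 3→station 2, volunteer 5→station 8, volunteer 6→station 3.
The set {volunteer 1, volunteer 2, volunteer 3, volunteer 4, volunteer 7} has only 3 neighbours ({station 1, station 2, station 4}), so by Hall's theorem at most 5 of the 7 volunteers can be matched.

5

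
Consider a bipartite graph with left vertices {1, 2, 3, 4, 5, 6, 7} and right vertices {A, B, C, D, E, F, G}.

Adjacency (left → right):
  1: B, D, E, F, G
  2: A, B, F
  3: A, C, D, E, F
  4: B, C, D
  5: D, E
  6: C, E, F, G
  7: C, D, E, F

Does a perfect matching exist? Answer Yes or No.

A valid assignment of size 7: 1→G, 2→F, 3→A, 4→B, 5→D, 6→C, 7→E.
All 7 left vertices are covered.

Yes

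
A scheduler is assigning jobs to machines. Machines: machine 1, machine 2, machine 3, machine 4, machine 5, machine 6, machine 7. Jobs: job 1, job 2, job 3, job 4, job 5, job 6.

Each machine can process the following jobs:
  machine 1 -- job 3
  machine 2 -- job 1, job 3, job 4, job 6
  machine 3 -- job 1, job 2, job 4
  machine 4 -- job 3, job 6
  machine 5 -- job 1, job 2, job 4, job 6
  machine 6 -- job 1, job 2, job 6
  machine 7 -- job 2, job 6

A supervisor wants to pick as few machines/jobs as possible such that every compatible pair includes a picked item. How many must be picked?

{job 1, job 2, job 3, job 4, job 6} is a vertex cover of size 5: every edge has an endpoint in this set.
No smaller cover exists because machine 1–job 3, machine 2–job 4, machine 3–job 1, machine 4–job 6, machine 5–job 2 is a matching of size 5, and a cover must include an endpoint of each of these disjoint edges (König's theorem).

5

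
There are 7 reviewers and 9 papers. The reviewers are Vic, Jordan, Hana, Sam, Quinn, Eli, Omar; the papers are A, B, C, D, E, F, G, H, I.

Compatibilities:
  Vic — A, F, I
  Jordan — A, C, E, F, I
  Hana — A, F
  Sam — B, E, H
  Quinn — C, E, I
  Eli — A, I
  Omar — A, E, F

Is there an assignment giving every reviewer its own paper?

The set {Vic, Jordan, Hana, Quinn, Eli, Omar} has only 5 neighbours ({A, C, E, F, I}), so by Hall's theorem at most 6 of the 7 reviewers can be matched.
Hence no matching covers every reviewer.

No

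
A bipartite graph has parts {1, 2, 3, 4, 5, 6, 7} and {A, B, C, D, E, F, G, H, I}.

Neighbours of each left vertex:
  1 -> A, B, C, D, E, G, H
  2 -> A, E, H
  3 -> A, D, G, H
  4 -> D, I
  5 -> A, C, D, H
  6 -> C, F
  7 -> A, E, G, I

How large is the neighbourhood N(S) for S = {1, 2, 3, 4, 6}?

The union of neighbours of {1, 2, 3, 4, 6} is {A, B, C, D, E, F, G, H, I}, which has 9 elements.
Since |N(S)| = 9 ≥ |S| = 5, Hall's condition holds for this subset.

9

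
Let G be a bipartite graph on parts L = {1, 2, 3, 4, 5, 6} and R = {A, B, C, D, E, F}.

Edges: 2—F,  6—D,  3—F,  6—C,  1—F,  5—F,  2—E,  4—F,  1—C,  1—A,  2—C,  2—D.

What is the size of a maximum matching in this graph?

4

One maximum matching: 1-A, 2-E, 3-F, 6-C.
The set {3, 4, 5} has only 1 neighbour ({F}), so by Hall's theorem at most 4 of the 6 left vertices can be matched.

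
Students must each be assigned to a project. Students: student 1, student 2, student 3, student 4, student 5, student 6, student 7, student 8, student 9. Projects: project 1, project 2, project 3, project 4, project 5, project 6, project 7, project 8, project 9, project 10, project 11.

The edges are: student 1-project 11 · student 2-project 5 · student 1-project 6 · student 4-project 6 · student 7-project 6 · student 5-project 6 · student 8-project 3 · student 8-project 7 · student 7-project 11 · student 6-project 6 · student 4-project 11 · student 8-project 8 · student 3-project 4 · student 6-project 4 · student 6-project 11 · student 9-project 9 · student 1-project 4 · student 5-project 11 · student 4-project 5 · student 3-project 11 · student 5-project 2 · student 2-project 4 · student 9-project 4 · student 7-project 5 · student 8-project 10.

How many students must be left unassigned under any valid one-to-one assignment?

2

A valid assignment of size 7: student 1→project 6, student 2→project 4, student 3→project 11, student 4→project 5, student 5→project 2, student 8→project 7, student 9→project 9.
The set {student 1, student 2, student 3, student 4, student 6, student 7} has only 4 neighbours ({project 11, project 4, project 5, project 6}), so by Hall's theorem at most 7 of the 9 students can be matched.
That matches 7 of the 9, leaving 2 unmatched; no matching can do better.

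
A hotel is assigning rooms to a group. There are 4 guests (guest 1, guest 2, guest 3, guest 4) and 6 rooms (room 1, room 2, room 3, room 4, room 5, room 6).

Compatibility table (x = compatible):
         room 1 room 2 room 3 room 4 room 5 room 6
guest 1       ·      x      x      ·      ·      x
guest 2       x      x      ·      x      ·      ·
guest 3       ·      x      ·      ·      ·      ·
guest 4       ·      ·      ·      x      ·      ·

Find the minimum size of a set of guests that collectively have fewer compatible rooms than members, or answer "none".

none

A matching saturating every guest exists, for instance guest 1→room 3, guest 2→room 1, guest 3→room 2, guest 4→room 4.
By Hall's marriage theorem, this means |N(S)| ≥ |S| for every subset S, so no violating subset exists.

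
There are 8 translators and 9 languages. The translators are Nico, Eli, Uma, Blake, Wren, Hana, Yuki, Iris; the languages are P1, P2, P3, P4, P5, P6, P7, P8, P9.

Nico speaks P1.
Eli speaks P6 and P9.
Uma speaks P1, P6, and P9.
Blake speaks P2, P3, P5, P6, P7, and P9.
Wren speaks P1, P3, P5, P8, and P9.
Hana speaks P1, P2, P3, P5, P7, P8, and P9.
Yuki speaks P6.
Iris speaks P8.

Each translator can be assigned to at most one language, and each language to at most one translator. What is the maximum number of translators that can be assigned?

7

One maximum matching: Nico–P1, Eli–P6, Uma–P9, Blake–P7, Wren–P3, Hana–P2, Iris–P8.
The set {Nico, Eli, Uma, Yuki} has only 3 neighbours ({P1, P6, P9}), so by Hall's theorem at most 7 of the 8 translators can be matched.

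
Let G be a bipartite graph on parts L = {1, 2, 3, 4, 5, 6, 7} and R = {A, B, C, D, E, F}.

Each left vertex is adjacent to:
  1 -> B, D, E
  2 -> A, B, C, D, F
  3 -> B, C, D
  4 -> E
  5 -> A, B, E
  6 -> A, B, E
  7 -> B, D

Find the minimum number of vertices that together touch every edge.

6

A maximum matching has 6 edges (e.g. 1–D, 2–F, 3–C, 4–E, 5–A, 6–B).
By König's theorem the minimum vertex cover has the same size. One such cover is {2, 3, A, B, D, E}.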